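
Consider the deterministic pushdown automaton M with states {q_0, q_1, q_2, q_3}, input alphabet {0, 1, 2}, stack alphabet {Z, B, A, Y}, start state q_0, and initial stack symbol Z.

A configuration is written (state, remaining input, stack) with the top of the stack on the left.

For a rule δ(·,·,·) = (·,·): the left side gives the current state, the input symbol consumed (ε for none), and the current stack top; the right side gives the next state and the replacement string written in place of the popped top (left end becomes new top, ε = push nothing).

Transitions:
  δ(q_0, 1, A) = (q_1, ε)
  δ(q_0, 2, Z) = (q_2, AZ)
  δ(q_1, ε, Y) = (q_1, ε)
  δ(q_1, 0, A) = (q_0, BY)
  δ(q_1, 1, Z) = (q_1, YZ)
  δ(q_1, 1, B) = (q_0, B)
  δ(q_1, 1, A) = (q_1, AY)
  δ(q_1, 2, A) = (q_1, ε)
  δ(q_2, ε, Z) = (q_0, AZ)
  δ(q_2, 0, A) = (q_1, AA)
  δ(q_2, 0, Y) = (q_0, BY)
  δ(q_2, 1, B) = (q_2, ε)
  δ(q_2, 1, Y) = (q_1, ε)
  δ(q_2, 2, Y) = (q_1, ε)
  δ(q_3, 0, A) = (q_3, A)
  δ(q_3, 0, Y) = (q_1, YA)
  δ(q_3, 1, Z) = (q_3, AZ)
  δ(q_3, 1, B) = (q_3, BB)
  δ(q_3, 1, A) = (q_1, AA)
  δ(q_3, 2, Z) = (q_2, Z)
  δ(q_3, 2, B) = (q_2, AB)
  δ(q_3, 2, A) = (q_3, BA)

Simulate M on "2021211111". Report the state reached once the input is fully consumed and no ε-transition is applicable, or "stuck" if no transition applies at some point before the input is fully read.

q_1

(q_0, 2021211111, Z) ⊢ (q_2, 021211111, AZ) ⊢ (q_1, 21211111, AAZ) ⊢ (q_1, 1211111, AZ) ⊢ (q_1, 211111, AYZ) ⊢ (q_1, 11111, YZ) ⊢ (q_1, 11111, Z) ⊢ (q_1, 1111, YZ) ⊢ (q_1, 1111, Z) ⊢ (q_1, 111, YZ) ⊢ (q_1, 111, Z) ⊢ (q_1, 11, YZ) ⊢ (q_1, 11, Z) ⊢ (q_1, 1, YZ) ⊢ (q_1, 1, Z) ⊢ (q_1, ε, YZ) ⊢ (q_1, ε, Z)
All input consumed; M is in state q_1.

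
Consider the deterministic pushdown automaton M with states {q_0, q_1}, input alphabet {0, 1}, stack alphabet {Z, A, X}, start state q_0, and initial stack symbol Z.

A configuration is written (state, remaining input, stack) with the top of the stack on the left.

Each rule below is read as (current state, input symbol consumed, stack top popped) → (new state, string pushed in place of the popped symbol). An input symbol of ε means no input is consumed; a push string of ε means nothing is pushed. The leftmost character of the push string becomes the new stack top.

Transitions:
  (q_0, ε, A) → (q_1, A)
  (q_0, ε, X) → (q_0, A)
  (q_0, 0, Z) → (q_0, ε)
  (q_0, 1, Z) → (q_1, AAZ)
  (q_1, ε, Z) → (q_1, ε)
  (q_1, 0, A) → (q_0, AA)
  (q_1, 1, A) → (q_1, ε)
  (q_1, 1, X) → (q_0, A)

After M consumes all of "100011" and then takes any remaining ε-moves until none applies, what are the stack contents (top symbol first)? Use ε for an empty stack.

(q_0, 100011, Z)
  read 1, top Z: go to q_1, push AAZ → (q_1, 00011, AAZ)
  read 0, top A: go to q_0, push AA → (q_0, 0011, AAAZ)
  ε-move, top A: go to q_1, push A → (q_1, 0011, AAAZ)
  read 0, top A: go to q_0, push AA → (q_0, 011, AAAAZ)
  ε-move, top A: go to q_1, push A → (q_1, 011, AAAAZ)
  read 0, top A: go to q_0, push AA → (q_0, 11, AAAAAZ)
  ε-move, top A: go to q_1, push A → (q_1, 11, AAAAAZ)
  read 1, top A: go to q_1, push ε → (q_1, 1, AAAAZ)
  read 1, top A: go to q_1, push ε → (q_1, ε, AAAZ)
All input consumed in state q_1 with stack AAAZ.

AAAZ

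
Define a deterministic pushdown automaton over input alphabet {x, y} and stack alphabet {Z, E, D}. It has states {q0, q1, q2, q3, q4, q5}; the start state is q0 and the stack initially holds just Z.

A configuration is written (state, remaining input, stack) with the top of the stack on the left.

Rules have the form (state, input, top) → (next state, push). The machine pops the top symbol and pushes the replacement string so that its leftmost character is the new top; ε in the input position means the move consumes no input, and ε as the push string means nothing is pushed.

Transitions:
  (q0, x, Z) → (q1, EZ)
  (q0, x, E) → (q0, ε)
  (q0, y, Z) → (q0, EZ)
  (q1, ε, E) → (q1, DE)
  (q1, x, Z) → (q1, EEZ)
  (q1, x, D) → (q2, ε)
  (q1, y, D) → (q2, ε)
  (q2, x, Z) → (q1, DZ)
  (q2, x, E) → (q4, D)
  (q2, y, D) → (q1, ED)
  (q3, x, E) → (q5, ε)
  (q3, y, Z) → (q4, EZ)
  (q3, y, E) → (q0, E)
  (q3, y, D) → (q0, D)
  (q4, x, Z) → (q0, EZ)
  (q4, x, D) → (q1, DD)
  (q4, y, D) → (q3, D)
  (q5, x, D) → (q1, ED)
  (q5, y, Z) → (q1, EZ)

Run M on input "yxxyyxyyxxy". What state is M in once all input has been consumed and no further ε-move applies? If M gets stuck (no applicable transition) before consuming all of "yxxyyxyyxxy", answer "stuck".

stuck

(q0, yxxyyxyyxxy, Z)
  read y, top Z: go to q0, push EZ → (q0, xxyyxyyxxy, EZ)
  read x, top E: go to q0, push ε → (q0, xyyxyyxxy, Z)
  read x, top Z: go to q1, push EZ → (q1, yyxyyxxy, EZ)
  ε-move, top E: go to q1, push DE → (q1, yyxyyxxy, DEZ)
  read y, top D: go to q2, push ε → (q2, yxyyxxy, EZ)
No transition for (q2, y, top E); M blocks with input yxyyxxy remaining.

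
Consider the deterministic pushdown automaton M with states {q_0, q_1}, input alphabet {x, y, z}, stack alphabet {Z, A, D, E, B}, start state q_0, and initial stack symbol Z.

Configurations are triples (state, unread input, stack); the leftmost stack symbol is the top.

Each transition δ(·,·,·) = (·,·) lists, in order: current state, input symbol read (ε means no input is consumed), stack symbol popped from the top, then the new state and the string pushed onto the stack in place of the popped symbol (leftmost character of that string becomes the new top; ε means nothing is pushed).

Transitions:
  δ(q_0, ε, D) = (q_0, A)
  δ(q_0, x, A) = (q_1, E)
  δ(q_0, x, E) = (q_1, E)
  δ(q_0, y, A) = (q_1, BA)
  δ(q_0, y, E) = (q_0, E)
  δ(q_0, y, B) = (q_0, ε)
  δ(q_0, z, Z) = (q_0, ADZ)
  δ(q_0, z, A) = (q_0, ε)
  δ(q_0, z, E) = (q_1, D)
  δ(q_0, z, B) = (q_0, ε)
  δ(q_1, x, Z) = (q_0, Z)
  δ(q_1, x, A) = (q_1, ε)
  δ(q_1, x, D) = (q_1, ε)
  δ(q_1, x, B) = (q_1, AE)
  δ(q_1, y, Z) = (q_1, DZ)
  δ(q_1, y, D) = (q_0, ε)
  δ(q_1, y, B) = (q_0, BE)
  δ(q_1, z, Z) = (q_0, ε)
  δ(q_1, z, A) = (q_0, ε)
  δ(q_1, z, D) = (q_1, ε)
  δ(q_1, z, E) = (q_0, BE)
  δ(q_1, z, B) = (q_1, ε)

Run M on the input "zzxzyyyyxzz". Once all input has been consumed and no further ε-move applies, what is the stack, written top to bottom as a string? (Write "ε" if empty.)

(q_0, zzxzyyyyxzz, Z)
  read z, top Z: go to q_0, push ADZ → (q_0, zxzyyyyxzz, ADZ)
  read z, top A: go to q_0, push ε → (q_0, xzyyyyxzz, DZ)
  ε-move, top D: go to q_0, push A → (q_0, xzyyyyxzz, AZ)
  read x, top A: go to q_1, push E → (q_1, zyyyyxzz, EZ)
  read z, top E: go to q_0, push BE → (q_0, yyyyxzz, BEZ)
  read y, top B: go to q_0, push ε → (q_0, yyyxzz, EZ)
  read y, top E: go to q_0, push E → (q_0, yyxzz, EZ)
  read y, top E: go to q_0, push E → (q_0, yxzz, EZ)
  read y, top E: go to q_0, push E → (q_0, xzz, EZ)
  read x, top E: go to q_1, push E → (q_1, zz, EZ)
  read z, top E: go to q_0, push BE → (q_0, z, BEZ)
  read z, top B: go to q_0, push ε → (q_0, ε, EZ)
All input consumed in state q_0 with stack EZ.

EZ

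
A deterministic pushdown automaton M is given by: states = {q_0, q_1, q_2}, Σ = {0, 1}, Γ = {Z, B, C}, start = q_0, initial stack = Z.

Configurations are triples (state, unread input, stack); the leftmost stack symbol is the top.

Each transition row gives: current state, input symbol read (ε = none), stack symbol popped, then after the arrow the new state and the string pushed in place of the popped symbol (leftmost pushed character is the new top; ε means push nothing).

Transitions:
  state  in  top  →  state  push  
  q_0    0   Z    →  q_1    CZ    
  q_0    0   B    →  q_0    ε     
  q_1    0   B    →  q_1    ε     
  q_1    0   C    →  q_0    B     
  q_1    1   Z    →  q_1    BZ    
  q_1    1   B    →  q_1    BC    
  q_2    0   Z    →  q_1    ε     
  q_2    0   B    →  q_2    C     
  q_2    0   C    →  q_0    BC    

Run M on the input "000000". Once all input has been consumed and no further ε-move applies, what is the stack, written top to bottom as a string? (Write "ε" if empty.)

Z

(q_0, 000000, Z) ⊢ (q_1, 00000, CZ) ⊢ (q_0, 0000, BZ) ⊢ (q_0, 000, Z) ⊢ (q_1, 00, CZ) ⊢ (q_0, 0, BZ) ⊢ (q_0, ε, Z)
All input consumed in state q_0 with stack Z.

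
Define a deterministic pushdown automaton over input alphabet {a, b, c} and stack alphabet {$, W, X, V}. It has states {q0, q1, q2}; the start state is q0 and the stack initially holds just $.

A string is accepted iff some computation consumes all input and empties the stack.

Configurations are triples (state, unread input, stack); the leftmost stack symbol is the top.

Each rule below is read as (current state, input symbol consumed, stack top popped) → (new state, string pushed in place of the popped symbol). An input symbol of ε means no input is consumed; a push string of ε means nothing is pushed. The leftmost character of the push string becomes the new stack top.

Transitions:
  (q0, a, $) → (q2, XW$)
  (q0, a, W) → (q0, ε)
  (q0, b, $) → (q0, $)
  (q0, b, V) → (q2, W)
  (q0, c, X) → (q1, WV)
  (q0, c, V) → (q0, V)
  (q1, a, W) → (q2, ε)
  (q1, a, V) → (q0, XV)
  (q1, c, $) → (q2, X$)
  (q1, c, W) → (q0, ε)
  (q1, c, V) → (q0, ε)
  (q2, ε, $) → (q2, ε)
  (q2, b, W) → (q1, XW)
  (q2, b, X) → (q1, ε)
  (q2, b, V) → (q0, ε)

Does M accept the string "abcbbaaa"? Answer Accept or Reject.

(q0, abcbbaaa, $) ⊢ (q2, bcbbaaa, XW$) ⊢ (q1, cbbaaa, W$) ⊢ (q0, bbaaa, $) ⊢ (q0, baaa, $) ⊢ (q0, aaa, $) ⊢ (q2, aa, XW$)
No transition applies at (q2, aa, XW$); input not fully consumed.

Reject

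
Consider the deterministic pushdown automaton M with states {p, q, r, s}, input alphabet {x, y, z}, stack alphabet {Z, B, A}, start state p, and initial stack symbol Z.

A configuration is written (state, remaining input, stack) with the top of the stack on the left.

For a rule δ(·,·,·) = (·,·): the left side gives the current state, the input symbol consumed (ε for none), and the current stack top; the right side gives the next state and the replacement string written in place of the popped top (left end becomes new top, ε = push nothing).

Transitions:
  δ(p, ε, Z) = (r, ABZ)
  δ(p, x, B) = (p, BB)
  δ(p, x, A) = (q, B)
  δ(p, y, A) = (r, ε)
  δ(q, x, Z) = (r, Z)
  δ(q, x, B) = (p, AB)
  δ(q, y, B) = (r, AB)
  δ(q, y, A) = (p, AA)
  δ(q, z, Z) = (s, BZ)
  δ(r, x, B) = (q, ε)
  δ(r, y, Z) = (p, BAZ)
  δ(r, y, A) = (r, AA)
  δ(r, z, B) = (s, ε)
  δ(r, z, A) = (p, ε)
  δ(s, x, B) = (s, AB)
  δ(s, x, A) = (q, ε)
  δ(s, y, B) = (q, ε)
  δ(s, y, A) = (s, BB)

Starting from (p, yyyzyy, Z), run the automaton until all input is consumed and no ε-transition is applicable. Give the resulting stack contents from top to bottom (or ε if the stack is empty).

AAABZ

(p, yyyzyy, Z) ⊢ (r, yyyzyy, ABZ) ⊢ (r, yyzyy, AABZ) ⊢ (r, yzyy, AAABZ) ⊢ (r, zyy, AAAABZ) ⊢ (p, yy, AAABZ) ⊢ (r, y, AABZ) ⊢ (r, ε, AAABZ)
All input consumed in state r with stack AAABZ.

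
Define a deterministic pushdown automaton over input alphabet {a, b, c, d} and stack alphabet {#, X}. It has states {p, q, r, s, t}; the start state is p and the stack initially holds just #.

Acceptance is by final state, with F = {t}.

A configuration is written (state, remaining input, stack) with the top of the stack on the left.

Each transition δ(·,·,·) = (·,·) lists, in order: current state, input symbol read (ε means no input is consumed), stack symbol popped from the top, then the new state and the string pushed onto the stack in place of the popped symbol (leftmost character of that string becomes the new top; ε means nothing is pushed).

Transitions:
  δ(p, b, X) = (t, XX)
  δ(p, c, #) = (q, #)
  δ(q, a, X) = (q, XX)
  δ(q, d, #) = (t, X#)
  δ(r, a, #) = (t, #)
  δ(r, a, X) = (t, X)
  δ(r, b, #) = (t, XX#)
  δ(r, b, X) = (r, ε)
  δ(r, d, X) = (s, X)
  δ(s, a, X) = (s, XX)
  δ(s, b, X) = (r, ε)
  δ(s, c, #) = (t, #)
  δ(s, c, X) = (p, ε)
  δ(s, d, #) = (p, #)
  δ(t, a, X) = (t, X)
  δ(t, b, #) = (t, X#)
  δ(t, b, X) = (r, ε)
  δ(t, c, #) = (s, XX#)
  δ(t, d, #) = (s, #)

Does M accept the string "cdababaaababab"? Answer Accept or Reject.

(p, cdababaaababab, #) ⊢ (q, dababaaababab, #) ⊢ (t, ababaaababab, X#) ⊢ (t, babaaababab, X#) ⊢ (r, abaaababab, #) ⊢ (t, baaababab, #) ⊢ (t, aaababab, X#) ⊢ (t, aababab, X#) ⊢ (t, ababab, X#) ⊢ (t, babab, X#) ⊢ (r, abab, #) ⊢ (t, bab, #) ⊢ (t, ab, X#) ⊢ (t, b, X#) ⊢ (r, ε, #)
All input consumed; state r ∉ F and no further ε-move applies.

Reject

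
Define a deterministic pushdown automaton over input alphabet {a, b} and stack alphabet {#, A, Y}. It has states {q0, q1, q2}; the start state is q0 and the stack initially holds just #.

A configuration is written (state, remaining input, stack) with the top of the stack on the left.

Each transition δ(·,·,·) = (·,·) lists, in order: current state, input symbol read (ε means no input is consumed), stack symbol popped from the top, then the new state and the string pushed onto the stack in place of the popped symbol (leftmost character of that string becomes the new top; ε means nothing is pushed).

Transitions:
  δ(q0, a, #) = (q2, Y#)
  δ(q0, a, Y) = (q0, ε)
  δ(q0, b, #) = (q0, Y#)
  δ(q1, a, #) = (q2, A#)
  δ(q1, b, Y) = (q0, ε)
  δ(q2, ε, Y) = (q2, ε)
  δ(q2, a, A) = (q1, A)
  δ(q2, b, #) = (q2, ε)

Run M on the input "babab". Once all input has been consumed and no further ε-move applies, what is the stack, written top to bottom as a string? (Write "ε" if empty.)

(q0, babab, #) ⊢ (q0, abab, Y#) ⊢ (q0, bab, #) ⊢ (q0, ab, Y#) ⊢ (q0, b, #) ⊢ (q0, ε, Y#)
All input consumed in state q0 with stack Y#.

Y#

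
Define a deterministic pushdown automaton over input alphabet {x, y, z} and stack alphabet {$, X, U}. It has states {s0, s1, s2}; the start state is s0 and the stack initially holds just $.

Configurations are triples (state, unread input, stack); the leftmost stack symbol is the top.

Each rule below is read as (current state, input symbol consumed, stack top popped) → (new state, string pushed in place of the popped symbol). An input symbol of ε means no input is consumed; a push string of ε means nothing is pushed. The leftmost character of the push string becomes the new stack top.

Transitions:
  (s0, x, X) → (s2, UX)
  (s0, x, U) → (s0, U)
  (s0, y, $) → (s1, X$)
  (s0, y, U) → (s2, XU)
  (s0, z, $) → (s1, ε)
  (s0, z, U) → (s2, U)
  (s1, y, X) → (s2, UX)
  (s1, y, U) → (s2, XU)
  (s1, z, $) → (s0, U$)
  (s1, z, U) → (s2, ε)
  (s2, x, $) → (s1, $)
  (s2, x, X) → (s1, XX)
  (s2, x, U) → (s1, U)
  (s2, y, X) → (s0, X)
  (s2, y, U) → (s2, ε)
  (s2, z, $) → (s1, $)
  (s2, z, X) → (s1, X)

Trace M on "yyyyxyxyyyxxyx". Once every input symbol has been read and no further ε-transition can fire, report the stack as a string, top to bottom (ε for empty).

(s0, yyyyxyxyyyxxyx, $) ⊢ (s1, yyyxyxyyyxxyx, X$) ⊢ (s2, yyxyxyyyxxyx, UX$) ⊢ (s2, yxyxyyyxxyx, X$) ⊢ (s0, xyxyyyxxyx, X$) ⊢ (s2, yxyyyxxyx, UX$) ⊢ (s2, xyyyxxyx, X$) ⊢ (s1, yyyxxyx, XX$) ⊢ (s2, yyxxyx, UXX$) ⊢ (s2, yxxyx, XX$) ⊢ (s0, xxyx, XX$) ⊢ (s2, xyx, UXX$) ⊢ (s1, yx, UXX$) ⊢ (s2, x, XUXX$) ⊢ (s1, ε, XXUXX$)
All input consumed in state s1 with stack XXUXX$.

XXUXX$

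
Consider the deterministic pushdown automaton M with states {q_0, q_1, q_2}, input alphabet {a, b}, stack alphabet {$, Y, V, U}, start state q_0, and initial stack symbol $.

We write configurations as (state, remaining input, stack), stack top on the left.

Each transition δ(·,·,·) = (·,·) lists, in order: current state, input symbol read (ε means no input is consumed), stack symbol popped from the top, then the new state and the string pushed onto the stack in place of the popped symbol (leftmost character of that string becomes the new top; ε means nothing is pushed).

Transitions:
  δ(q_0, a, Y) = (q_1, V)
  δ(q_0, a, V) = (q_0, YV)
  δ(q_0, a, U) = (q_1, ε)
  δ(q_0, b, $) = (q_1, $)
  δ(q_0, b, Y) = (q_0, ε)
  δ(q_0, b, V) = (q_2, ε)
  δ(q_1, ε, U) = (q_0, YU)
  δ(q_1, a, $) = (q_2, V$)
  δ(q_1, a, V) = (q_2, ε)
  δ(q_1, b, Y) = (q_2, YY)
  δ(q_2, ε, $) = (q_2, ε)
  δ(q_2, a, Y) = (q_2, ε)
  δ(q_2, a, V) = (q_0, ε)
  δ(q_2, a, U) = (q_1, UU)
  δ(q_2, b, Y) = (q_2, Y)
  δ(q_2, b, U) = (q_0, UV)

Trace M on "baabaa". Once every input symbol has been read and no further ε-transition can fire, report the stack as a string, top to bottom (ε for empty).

(q_0, baabaa, $)
  read b, top $: go to q_1, push $ → (q_1, aabaa, $)
  read a, top $: go to q_2, push V$ → (q_2, abaa, V$)
  read a, top V: go to q_0, push ε → (q_0, baa, $)
  read b, top $: go to q_1, push $ → (q_1, aa, $)
  read a, top $: go to q_2, push V$ → (q_2, a, V$)
  read a, top V: go to q_0, push ε → (q_0, ε, $)
All input consumed in state q_0 with stack $.

$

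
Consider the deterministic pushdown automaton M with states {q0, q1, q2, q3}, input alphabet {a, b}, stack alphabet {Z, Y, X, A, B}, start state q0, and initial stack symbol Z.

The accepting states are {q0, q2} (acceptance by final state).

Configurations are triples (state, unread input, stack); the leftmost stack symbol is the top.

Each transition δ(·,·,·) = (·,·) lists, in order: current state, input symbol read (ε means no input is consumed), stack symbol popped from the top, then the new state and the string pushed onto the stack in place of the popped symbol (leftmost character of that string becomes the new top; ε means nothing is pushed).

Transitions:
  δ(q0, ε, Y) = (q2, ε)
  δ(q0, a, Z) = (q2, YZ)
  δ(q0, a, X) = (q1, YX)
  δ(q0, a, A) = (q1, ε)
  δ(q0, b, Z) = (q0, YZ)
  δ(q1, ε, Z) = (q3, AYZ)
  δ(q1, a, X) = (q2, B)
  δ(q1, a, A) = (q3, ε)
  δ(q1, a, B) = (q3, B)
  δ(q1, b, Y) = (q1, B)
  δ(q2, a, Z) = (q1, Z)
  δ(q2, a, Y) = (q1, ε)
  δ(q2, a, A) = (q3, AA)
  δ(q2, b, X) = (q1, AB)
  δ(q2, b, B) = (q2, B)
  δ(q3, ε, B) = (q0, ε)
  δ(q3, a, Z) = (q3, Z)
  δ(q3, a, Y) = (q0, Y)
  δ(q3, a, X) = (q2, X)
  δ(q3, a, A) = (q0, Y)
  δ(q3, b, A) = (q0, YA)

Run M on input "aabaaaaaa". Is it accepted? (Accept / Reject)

(q0, aabaaaaaa, Z)
  read a, top Z: go to q2, push YZ → (q2, abaaaaaa, YZ)
  read a, top Y: go to q1, push ε → (q1, baaaaaa, Z)
  ε-move, top Z: go to q3, push AYZ → (q3, baaaaaa, AYZ)
  read b, top A: go to q0, push YA → (q0, aaaaaa, YAYZ)
  ε-move, top Y: go to q2, push ε → (q2, aaaaaa, AYZ)
  read a, top A: go to q3, push AA → (q3, aaaaa, AAYZ)
  read a, top A: go to q0, push Y → (q0, aaaa, YAYZ)
  ε-move, top Y: go to q2, push ε → (q2, aaaa, AYZ)
  read a, top A: go to q3, push AA → (q3, aaa, AAYZ)
  read a, top A: go to q0, push Y → (q0, aa, YAYZ)
  ε-move, top Y: go to q2, push ε → (q2, aa, AYZ)
  read a, top A: go to q3, push AA → (q3, a, AAYZ)
  read a, top A: go to q0, push Y → (q0, ε, YAYZ)
All input consumed; state q0 ∈ F.

Accept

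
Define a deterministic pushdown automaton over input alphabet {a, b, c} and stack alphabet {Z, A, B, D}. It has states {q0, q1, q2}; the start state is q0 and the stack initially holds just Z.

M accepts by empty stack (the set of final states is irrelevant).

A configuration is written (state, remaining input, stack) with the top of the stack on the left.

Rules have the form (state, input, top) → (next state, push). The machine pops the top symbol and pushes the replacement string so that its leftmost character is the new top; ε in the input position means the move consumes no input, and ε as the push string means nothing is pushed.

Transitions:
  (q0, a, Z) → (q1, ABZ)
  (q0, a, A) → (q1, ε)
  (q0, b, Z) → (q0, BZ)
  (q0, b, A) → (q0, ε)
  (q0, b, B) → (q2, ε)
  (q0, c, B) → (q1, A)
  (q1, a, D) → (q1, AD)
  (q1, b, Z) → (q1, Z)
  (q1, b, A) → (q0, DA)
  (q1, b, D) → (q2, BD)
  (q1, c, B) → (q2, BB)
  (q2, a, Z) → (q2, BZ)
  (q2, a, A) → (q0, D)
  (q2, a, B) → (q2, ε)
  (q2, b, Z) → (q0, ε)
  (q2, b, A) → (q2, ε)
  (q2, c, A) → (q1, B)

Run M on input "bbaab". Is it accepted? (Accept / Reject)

(q0, bbaab, Z) ⊢ (q0, baab, BZ) ⊢ (q2, aab, Z) ⊢ (q2, ab, BZ) ⊢ (q2, b, Z) ⊢ (q0, ε, ε)
All input consumed and the stack is empty.

Accept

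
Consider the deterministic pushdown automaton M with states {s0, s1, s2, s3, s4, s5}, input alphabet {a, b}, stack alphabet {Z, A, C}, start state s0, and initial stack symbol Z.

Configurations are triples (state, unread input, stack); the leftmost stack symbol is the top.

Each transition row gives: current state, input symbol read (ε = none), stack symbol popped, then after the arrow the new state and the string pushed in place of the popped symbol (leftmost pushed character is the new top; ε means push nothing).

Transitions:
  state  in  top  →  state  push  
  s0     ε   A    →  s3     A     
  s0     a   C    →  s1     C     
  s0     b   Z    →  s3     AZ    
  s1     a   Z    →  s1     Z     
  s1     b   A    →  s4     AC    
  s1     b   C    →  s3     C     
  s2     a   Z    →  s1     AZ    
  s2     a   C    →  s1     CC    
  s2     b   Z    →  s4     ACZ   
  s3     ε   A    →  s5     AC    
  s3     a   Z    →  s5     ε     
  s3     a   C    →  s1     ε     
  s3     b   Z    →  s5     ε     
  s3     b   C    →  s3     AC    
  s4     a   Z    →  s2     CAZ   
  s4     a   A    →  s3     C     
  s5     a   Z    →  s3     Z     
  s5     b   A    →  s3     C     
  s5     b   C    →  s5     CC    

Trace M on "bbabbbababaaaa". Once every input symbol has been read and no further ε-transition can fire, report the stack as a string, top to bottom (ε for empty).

Z

(s0, bbabbbababaaaa, Z)
  read b, top Z: go to s3, push AZ → (s3, babbbababaaaa, AZ)
  ε-move, top A: go to s5, push AC → (s5, babbbababaaaa, ACZ)
  read b, top A: go to s3, push C → (s3, abbbababaaaa, CCZ)
  read a, top C: go to s1, push ε → (s1, bbbababaaaa, CZ)
  read b, top C: go to s3, push C → (s3, bbababaaaa, CZ)
  read b, top C: go to s3, push AC → (s3, bababaaaa, ACZ)
  ε-move, top A: go to s5, push AC → (s5, bababaaaa, ACCZ)
  read b, top A: go to s3, push C → (s3, ababaaaa, CCCZ)
  read a, top C: go to s1, push ε → (s1, babaaaa, CCZ)
  read b, top C: go to s3, push C → (s3, abaaaa, CCZ)
  read a, top C: go to s1, push ε → (s1, baaaa, CZ)
  read b, top C: go to s3, push C → (s3, aaaa, CZ)
  read a, top C: go to s1, push ε → (s1, aaa, Z)
  read a, top Z: go to s1, push Z → (s1, aa, Z)
  read a, top Z: go to s1, push Z → (s1, a, Z)
  read a, top Z: go to s1, push Z → (s1, ε, Z)
All input consumed in state s1 with stack Z.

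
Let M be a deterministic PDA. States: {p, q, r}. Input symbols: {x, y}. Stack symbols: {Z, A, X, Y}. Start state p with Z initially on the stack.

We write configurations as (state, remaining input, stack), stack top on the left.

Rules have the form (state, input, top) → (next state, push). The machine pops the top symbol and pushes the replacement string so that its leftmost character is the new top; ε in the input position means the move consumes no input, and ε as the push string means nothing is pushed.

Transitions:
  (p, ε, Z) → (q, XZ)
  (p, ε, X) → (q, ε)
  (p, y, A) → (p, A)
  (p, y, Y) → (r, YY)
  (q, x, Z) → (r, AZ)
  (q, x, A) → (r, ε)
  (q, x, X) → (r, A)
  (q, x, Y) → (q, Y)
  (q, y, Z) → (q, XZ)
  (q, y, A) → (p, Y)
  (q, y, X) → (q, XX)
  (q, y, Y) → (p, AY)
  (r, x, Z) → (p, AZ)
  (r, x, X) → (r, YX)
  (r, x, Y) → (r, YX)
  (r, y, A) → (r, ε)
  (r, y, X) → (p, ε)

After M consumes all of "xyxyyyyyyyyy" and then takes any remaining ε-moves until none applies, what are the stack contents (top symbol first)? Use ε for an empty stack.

(p, xyxyyyyyyyyy, Z) ⊢ (q, xyxyyyyyyyyy, XZ) ⊢ (r, yxyyyyyyyyy, AZ) ⊢ (r, xyyyyyyyyy, Z) ⊢ (p, yyyyyyyyy, AZ) ⊢ (p, yyyyyyyy, AZ) ⊢ (p, yyyyyyy, AZ) ⊢ (p, yyyyyy, AZ) ⊢ (p, yyyyy, AZ) ⊢ (p, yyyy, AZ) ⊢ (p, yyy, AZ) ⊢ (p, yy, AZ) ⊢ (p, y, AZ) ⊢ (p, ε, AZ)
All input consumed in state p with stack AZ.

AZ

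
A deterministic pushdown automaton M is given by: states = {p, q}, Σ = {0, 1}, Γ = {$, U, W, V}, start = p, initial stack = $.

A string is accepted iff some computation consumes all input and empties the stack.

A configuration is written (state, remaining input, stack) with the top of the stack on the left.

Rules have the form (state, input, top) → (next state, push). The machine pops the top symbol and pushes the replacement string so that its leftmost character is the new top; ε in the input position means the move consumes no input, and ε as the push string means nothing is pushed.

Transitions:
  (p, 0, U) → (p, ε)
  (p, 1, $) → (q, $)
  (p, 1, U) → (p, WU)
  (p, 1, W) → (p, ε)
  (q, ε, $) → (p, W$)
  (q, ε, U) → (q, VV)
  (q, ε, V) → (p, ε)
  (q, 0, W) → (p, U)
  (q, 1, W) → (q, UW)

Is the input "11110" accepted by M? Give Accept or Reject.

Reject

(p, 11110, $)
  read 1, top $: go to q, push $ → (q, 1110, $)
  ε-move, top $: go to p, push W$ → (p, 1110, W$)
  read 1, top W: go to p, push ε → (p, 110, $)
  read 1, top $: go to q, push $ → (q, 10, $)
  ε-move, top $: go to p, push W$ → (p, 10, W$)
  read 1, top W: go to p, push ε → (p, 0, $)
No transition applies at (p, 0, $); input not fully consumed.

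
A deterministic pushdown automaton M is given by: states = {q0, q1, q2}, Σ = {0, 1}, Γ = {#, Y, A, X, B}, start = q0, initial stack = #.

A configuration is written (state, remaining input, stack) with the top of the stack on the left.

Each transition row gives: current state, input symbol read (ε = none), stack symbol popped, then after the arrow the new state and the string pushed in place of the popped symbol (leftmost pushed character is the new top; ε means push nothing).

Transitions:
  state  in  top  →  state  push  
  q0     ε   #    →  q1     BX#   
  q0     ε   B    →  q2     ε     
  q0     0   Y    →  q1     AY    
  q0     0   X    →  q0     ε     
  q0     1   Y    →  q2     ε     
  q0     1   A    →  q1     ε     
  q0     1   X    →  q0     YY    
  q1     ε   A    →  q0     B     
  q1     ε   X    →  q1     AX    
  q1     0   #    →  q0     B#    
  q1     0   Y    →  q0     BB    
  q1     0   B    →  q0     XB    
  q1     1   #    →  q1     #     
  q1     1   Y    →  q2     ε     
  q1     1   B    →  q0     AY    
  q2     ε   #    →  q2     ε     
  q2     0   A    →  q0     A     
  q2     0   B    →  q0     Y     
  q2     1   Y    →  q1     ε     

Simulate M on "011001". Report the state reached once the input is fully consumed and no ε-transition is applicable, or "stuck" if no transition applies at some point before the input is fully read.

(q0, 011001, #)
  ε-move, top #: go to q1, push BX# → (q1, 011001, BX#)
  read 0, top B: go to q0, push XB → (q0, 11001, XBX#)
  read 1, top X: go to q0, push YY → (q0, 1001, YYBX#)
  read 1, top Y: go to q2, push ε → (q2, 001, YBX#)
No transition for (q2, 0, top Y); M blocks with input 001 remaining.

stuck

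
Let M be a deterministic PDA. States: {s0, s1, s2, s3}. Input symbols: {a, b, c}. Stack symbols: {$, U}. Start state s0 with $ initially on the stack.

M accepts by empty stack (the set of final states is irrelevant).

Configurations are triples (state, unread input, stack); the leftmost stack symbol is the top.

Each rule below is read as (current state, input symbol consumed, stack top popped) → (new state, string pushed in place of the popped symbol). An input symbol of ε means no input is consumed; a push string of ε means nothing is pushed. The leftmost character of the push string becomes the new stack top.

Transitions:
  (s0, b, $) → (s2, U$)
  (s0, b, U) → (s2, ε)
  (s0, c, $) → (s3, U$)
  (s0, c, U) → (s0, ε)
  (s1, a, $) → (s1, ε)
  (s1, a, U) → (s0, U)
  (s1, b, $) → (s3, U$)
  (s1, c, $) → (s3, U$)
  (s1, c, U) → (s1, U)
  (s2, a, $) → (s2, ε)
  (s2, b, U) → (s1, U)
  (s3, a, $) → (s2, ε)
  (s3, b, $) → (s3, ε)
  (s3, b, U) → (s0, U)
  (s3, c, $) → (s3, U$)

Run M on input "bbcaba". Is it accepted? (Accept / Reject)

(s0, bbcaba, $) ⊢ (s2, bcaba, U$) ⊢ (s1, caba, U$) ⊢ (s1, aba, U$) ⊢ (s0, ba, U$) ⊢ (s2, a, $) ⊢ (s2, ε, ε)
All input consumed and the stack is empty.

Accept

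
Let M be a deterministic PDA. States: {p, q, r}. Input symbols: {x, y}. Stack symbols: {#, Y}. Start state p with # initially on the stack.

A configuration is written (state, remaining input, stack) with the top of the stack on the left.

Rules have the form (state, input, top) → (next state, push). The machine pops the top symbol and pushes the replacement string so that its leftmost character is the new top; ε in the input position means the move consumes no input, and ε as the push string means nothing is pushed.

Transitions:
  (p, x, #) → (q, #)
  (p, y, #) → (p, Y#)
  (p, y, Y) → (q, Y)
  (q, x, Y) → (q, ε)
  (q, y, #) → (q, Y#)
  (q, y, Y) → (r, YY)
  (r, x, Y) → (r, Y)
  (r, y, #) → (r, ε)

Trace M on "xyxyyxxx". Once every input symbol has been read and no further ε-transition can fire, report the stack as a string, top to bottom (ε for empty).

YY#

(p, xyxyyxxx, #)
  read x, top #: go to q, push # → (q, yxyyxxx, #)
  read y, top #: go to q, push Y# → (q, xyyxxx, Y#)
  read x, top Y: go to q, push ε → (q, yyxxx, #)
  read y, top #: go to q, push Y# → (q, yxxx, Y#)
  read y, top Y: go to r, push YY → (r, xxx, YY#)
  read x, top Y: go to r, push Y → (r, xx, YY#)
  read x, top Y: go to r, push Y → (r, x, YY#)
  read x, top Y: go to r, push Y → (r, ε, YY#)
All input consumed in state r with stack YY#.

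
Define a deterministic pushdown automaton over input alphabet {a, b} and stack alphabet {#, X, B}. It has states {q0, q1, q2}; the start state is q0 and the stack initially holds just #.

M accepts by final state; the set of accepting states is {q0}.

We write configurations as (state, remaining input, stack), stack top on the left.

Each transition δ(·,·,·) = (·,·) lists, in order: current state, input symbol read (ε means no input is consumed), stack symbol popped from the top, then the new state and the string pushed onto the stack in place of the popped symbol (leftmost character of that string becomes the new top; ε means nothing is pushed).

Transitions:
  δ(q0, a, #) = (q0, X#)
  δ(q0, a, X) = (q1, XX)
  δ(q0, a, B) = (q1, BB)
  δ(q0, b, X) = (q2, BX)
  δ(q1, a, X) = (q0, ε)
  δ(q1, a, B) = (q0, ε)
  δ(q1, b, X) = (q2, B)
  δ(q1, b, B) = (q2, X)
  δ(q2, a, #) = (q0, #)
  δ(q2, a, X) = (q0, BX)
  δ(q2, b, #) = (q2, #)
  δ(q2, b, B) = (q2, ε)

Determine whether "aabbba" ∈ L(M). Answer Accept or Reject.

(q0, aabbba, #) ⊢ (q0, abbba, X#) ⊢ (q1, bbba, XX#) ⊢ (q2, bba, BX#) ⊢ (q2, ba, X#)
No transition applies at (q2, ba, X#); input not fully consumed.

Reject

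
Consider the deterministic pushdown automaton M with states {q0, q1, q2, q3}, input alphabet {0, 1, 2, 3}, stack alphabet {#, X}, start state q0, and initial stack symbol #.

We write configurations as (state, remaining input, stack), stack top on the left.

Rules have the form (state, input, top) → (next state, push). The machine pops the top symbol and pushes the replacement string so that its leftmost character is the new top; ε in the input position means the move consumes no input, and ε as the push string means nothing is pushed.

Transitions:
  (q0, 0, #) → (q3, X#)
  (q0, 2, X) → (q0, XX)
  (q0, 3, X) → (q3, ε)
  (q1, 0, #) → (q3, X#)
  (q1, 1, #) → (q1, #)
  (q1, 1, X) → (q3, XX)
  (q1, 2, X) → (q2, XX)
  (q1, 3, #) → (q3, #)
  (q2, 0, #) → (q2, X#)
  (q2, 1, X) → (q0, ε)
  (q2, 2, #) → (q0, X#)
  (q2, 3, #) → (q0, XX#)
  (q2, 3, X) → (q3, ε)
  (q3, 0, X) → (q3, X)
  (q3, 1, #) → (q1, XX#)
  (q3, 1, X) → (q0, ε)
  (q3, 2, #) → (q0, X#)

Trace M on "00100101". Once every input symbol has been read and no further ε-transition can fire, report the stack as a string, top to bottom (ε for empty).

(q0, 00100101, #) ⊢ (q3, 0100101, X#) ⊢ (q3, 100101, X#) ⊢ (q0, 00101, #) ⊢ (q3, 0101, X#) ⊢ (q3, 101, X#) ⊢ (q0, 01, #) ⊢ (q3, 1, X#) ⊢ (q0, ε, #)
All input consumed in state q0 with stack #.

#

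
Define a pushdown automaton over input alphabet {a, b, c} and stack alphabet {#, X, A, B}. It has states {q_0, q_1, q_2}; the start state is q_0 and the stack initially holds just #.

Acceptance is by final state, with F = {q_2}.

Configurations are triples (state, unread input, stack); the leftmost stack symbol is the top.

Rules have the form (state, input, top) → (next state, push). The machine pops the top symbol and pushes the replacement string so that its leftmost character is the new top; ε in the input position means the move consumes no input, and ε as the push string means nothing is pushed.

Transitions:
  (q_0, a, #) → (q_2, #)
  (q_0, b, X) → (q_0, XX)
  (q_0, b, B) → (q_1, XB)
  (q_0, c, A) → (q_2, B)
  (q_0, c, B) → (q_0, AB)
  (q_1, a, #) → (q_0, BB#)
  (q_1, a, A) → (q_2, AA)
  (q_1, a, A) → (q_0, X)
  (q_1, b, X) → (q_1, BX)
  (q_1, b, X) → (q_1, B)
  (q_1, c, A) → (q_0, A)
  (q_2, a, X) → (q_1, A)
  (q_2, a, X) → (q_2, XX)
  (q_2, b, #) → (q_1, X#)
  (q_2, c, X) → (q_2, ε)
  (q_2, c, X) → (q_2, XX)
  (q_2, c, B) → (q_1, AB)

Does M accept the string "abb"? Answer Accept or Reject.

Reject

No computation consumes all input and reaches a final state.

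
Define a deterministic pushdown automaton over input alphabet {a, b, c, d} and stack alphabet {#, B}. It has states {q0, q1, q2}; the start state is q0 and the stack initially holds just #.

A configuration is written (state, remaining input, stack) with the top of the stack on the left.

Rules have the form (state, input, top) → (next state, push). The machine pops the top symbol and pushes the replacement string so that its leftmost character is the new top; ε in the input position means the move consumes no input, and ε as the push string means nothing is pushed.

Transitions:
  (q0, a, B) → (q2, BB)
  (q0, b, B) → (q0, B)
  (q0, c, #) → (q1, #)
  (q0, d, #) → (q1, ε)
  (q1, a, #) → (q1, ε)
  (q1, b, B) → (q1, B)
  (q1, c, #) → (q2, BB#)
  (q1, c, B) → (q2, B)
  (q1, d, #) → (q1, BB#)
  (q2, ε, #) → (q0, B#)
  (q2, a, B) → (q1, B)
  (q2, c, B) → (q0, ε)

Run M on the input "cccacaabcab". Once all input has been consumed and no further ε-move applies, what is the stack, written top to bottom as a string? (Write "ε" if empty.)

BB#

(q0, cccacaabcab, #)
  read c, top #: go to q1, push # → (q1, ccacaabcab, #)
  read c, top #: go to q2, push BB# → (q2, cacaabcab, BB#)
  read c, top B: go to q0, push ε → (q0, acaabcab, B#)
  read a, top B: go to q2, push BB → (q2, caabcab, BB#)
  read c, top B: go to q0, push ε → (q0, aabcab, B#)
  read a, top B: go to q2, push BB → (q2, abcab, BB#)
  read a, top B: go to q1, push B → (q1, bcab, BB#)
  read b, top B: go to q1, push B → (q1, cab, BB#)
  read c, top B: go to q2, push B → (q2, ab, BB#)
  read a, top B: go to q1, push B → (q1, b, BB#)
  read b, top B: go to q1, push B → (q1, ε, BB#)
All input consumed in state q1 with stack BB#.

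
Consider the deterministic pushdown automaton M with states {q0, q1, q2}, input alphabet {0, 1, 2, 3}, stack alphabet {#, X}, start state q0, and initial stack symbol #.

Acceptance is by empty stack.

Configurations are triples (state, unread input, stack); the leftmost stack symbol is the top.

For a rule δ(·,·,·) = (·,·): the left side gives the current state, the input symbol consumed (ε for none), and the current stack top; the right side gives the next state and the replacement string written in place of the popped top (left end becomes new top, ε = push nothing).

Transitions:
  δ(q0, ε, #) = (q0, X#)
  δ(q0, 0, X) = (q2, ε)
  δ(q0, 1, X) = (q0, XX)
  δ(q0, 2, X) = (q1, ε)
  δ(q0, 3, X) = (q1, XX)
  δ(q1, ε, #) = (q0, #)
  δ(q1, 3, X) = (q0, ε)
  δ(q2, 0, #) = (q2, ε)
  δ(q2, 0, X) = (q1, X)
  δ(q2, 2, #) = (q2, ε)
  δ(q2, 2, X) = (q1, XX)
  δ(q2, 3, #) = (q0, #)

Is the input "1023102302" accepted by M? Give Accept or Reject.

Accept

(q0, 1023102302, #)
  ε-move, top #: go to q0, push X# → (q0, 1023102302, X#)
  read 1, top X: go to q0, push XX → (q0, 023102302, XX#)
  read 0, top X: go to q2, push ε → (q2, 23102302, X#)
  read 2, top X: go to q1, push XX → (q1, 3102302, XX#)
  read 3, top X: go to q0, push ε → (q0, 102302, X#)
  read 1, top X: go to q0, push XX → (q0, 02302, XX#)
  read 0, top X: go to q2, push ε → (q2, 2302, X#)
  read 2, top X: go to q1, push XX → (q1, 302, XX#)
  read 3, top X: go to q0, push ε → (q0, 02, X#)
  read 0, top X: go to q2, push ε → (q2, 2, #)
  read 2, top #: go to q2, push ε → (q2, ε, ε)
All input consumed and the stack is empty.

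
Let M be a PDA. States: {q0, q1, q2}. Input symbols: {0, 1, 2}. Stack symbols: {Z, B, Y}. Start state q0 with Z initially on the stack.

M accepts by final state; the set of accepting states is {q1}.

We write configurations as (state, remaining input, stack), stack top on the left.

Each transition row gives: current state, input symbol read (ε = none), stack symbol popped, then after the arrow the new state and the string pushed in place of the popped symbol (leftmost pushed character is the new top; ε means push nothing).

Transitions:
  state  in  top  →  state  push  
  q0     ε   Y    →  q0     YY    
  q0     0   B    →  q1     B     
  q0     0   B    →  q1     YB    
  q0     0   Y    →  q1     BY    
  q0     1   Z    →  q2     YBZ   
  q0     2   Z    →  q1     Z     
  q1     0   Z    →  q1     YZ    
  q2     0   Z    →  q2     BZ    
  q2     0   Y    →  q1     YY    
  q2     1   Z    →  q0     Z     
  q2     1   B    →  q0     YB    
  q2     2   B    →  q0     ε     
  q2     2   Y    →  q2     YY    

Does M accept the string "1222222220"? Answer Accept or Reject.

One accepting computation: (q0, 1222222220, Z) ⊢ (q2, 222222220, YBZ) ⊢ (q2, 22222220, YYBZ) ⊢ (q2, 2222220, YYYBZ) ⊢ (q2, 222220, YYYYBZ) ⊢ (q2, 22220, YYYYYBZ) ⊢ (q2, 2220, YYYYYYBZ) ⊢ (q2, 220, YYYYYYYBZ) ⊢ (q2, 20, YYYYYYYYBZ) ⊢ (q2, 0, YYYYYYYYYBZ) ⊢ (q1, ε, YYYYYYYYYYBZ)
All input consumed and state q1 ∈ F.

Accept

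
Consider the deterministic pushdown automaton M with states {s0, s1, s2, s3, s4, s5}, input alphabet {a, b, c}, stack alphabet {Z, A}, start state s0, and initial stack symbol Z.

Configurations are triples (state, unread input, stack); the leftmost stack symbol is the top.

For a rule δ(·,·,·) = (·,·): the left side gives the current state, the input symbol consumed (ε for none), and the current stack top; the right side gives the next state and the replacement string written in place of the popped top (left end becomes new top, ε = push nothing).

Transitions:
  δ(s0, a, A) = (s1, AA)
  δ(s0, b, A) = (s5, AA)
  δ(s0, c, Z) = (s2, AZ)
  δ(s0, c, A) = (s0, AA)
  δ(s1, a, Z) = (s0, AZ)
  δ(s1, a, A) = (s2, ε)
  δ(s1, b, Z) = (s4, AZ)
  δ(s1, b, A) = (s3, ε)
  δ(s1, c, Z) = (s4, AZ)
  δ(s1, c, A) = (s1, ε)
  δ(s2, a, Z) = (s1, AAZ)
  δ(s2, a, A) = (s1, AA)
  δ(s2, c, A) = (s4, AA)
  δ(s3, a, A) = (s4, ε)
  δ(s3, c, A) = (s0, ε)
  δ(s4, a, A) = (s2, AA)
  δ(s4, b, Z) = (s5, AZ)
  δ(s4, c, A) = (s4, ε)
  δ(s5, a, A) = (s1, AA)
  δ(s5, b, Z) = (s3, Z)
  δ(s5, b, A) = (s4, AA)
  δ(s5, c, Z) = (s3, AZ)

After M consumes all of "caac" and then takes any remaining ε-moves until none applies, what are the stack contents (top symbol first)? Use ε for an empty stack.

AAZ

(s0, caac, Z)
  read c, top Z: go to s2, push AZ → (s2, aac, AZ)
  read a, top A: go to s1, push AA → (s1, ac, AAZ)
  read a, top A: go to s2, push ε → (s2, c, AZ)
  read c, top A: go to s4, push AA → (s4, ε, AAZ)
All input consumed in state s4 with stack AAZ.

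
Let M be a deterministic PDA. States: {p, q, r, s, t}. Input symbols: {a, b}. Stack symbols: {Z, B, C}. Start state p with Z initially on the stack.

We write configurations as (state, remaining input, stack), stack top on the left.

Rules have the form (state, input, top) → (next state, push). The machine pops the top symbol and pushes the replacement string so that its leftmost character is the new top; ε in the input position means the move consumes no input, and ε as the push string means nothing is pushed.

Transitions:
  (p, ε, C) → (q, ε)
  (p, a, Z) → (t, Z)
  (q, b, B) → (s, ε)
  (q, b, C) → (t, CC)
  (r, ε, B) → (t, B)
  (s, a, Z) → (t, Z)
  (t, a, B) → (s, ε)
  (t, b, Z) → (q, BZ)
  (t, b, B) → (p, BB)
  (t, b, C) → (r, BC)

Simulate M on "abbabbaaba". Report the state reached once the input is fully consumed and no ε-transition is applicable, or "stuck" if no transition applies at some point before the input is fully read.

stuck

(p, abbabbaaba, Z)
  read a, top Z: go to t, push Z → (t, bbabbaaba, Z)
  read b, top Z: go to q, push BZ → (q, babbaaba, BZ)
  read b, top B: go to s, push ε → (s, abbaaba, Z)
  read a, top Z: go to t, push Z → (t, bbaaba, Z)
  read b, top Z: go to q, push BZ → (q, baaba, BZ)
  read b, top B: go to s, push ε → (s, aaba, Z)
  read a, top Z: go to t, push Z → (t, aba, Z)
No transition for (t, a, top Z); M blocks with input aba remaining.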